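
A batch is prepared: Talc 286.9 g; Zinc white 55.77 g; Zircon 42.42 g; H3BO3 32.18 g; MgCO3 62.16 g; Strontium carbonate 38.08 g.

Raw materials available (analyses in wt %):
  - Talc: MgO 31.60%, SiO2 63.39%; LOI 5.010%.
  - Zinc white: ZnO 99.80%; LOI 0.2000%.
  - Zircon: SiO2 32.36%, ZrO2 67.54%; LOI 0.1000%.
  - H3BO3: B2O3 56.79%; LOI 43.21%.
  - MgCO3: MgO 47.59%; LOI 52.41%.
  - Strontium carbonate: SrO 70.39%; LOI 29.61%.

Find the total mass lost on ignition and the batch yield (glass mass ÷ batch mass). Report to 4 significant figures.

Values along the way are printed, with 4-significant-digit rounding, alongside each step — the working math runs at exact precision through every step; each reported figure is rounded only once. The derived quantities (glass mass, LOI, the six compositions, the yield, the totals) are re-derived from the weighed amounts per 445.2 g of glass at exact precision, exactly as shown in question or answer.
Per-material ignition loss:
  Talc: 286.9 × 0.05010 = 14.37 g
  Zinc white: 55.77 × 0.002000 = 0.1115 g
  Zircon: 42.42 × 0.001000 = 0.04242 g
  H3BO3: 32.18 × 0.4321 = 13.90 g
  MgCO3: 62.16 × 0.5241 = 32.58 g
  Strontium carbonate: 38.08 × 0.2961 = 11.28 g
Total LOI = 72.29 g
Glass = batch − LOI = 517.5 − 72.29 = 445.2 g

LOI loss = 72.29 g; glass = 445.2 g; yield = 86.03%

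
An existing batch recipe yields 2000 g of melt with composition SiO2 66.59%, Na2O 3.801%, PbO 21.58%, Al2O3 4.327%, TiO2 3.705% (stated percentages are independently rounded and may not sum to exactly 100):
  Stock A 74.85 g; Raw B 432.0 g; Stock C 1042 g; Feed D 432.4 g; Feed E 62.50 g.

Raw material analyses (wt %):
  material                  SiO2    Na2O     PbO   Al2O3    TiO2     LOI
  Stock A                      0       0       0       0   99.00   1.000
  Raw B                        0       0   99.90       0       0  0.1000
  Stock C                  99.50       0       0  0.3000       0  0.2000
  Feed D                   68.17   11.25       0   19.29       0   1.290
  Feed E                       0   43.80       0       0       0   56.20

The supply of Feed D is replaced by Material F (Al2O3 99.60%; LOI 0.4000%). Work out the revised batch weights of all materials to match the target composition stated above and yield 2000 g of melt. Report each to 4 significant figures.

Revised batch per 2000 g melt:
  Stock A: 74.85 g
  Raw B: 432.0 g
  Stock C: 1338 g
  Material F: 82.86 g
  Feed E: 173.6 g
Total batch = 2101 g; LOI loss = 101.8 g

Every computation runs at full float precision at every stage; values along the way are shown, rounded to four significant figures, between the steps — every reported result takes just one rounding; derived quantities are re-derived at exact precision (totals, ignition loss, five oxide percentages, net glass mass, yield) from the batch weights per 2000 g of glass exactly as shown in the problem or the answer.
Target masses of each oxide per 2000 g melt:
  SiO2: 66.59% × 2000 = 1332 g
  Na2O: 3.801% × 2000 = 76.02 g
  PbO: 21.58% × 2000 = 431.6 g
  Al2O3: 4.327% × 2000 = 86.54 g
  TiO2: 3.705% × 2000 = 74.10 g
Balance tally, oxide-wise, given the weights on record, for the quoted basis mass (each sum matches its target mass up to rounding of the answer):
  SiO2: 1338·0.9950 = 1331 g (target 1332 g)
  Na2O: 173.6·0.4380 = 76.04 g (target 76.02 g)
  PbO: 432.0·0.9990 = 431.6 g (target 431.6 g)
  Al2O3: 1338·0.003000 + 82.86·0.9960 = 86.54 g (target 86.54 g)
  TiO2: 74.85·0.9900 = 74.10 g (target 74.10 g)
Consistency of the glass mass: net batch after ignition = 2000 g (the Σ of target masses is 2000 g; against the stated basis, 2000 g — deltas are rounding alone).
Summing the batch: Σ batch = 2101 g; loss to ignition Σ batch·LOI = 101.8 g; glass ÷ batch gives a yield of 95.16%.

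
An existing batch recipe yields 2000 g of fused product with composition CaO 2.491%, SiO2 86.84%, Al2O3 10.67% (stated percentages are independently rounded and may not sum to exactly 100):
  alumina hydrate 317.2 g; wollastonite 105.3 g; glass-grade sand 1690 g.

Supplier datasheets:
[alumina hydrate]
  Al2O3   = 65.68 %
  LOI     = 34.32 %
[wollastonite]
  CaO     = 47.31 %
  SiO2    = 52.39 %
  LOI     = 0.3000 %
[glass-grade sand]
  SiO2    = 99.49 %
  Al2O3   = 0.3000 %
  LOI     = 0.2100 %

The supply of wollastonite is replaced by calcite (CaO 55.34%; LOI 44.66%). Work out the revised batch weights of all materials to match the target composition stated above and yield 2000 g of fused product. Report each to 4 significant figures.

In-progress results are printed rounded to 4 significant figures when written out. The working math holds full float precision at all times — a single rounding produces every reported result; the derived quantities (glass mass, the yield, totals, ignition loss, three oxide percentages) are recomputed in full float precision from the batch weights per 2000 g of glass, precisely as stated by problem or answer.
The oxide mass targets at 2000 g fused product:
  CaO: 2.491% × 2000 = 49.82 g
  SiO2: 86.84% × 2000 = 1737 g
  Al2O3: 10.67% × 2000 = 213.4 g
Balance tally, oxide-wise, with the batch weights as given, at the basis given (summed amounts equal target values net of answer rounding effects):
  CaO: 90.03·0.5534 = 49.82 g (target 49.82 g)
  SiO2: 1746·0.9949 = 1737 g (target 1737 g)
  Al2O3: 316.9·0.6568 + 1746·0.003000 = 213.4 g (target 213.4 g)
Glass-mass closure: whole batch net of LOI = 2000 g (the Σ of target masses is 2000 g; the stated basis being 2000 g — rounding explains the deltas).
Batch grand total — Σ batch = 2153 g; the LOI term Σ batch·LOI equals 152.6 g; glass ÷ batch gives a yield of 92.91%.

Revised batch per 2000 g fused product:
  alumina hydrate: 316.9 g
  calcite: 90.03 g
  glass-grade sand: 1746 g
Total batch = 2153 g; LOI loss = 152.6 g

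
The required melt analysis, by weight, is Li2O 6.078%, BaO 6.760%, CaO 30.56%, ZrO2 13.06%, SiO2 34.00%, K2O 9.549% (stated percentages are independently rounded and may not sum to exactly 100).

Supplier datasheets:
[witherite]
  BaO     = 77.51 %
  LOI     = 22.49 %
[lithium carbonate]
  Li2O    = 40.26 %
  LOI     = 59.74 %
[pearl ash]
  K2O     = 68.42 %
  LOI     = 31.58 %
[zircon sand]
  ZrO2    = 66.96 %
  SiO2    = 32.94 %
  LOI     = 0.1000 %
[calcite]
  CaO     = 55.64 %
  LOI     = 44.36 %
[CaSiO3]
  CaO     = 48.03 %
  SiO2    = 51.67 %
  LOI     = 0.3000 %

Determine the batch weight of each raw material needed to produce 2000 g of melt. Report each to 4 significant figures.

Batch per 2000 g melt:
  witherite: 174.4 g
  lithium carbonate: 301.9 g
  pearl ash: 279.1 g
  zircon sand: 390.1 g
  calcite: 177.1 g
  CaSiO3: 1067 g
Total batch = 2390 g; LOI loss = 389.9 g; yield = 83.68%

The working math runs at full precision end to end. Mid-chain values are printed (rounded to four significant figures) in the printout. A single rounding yields every reported result; derived quantities, including net glass mass, the yield, LOI, the totals, six oxide percentages, are computed starting from the weights on 2000 g of glass at full precision, precisely as stated by either problem or answer.
Oxide-by-oxide targets in 2000 g melt:
  Li2O: 6.078% × 2000 = 121.6 g
  BaO: 6.760% × 2000 = 135.2 g
  CaO: 30.56% × 2000 = 611.2 g
  ZrO2: 13.06% × 2000 = 261.2 g
  SiO2: 34.00% × 2000 = 680.0 g
  K2O: 9.549% × 2000 = 191.0 g
Oxide-by-oxide audit using the reported weights, at the basis given (summed amounts equal target values once rounding is allowed for):
  Li2O: 301.9·0.4026 = 121.5 g (target 121.6 g)
  BaO: 174.4·0.7751 = 135.2 g (target 135.2 g)
  CaO: 177.1·0.5564 + 1067·0.4803 = 611.0 g (target 611.2 g)
  ZrO2: 390.1·0.6696 = 261.2 g (target 261.2 g)
  SiO2: 390.1·0.3294 + 1067·0.5167 = 679.8 g (target 680.0 g)
  K2O: 279.1·0.6842 = 191.0 g (target 191.0 g)
The glass-mass cross-check: total batch − LOI = 2000 g (the Σ of target masses is 2000 g; with the basis standing at 2000 g — gaps are rounding artifacts).
Total batch = Σ batch = 2390 g; loss to ignition Σ batch·LOI = 389.9 g; yield, glass over the total, = 83.68%.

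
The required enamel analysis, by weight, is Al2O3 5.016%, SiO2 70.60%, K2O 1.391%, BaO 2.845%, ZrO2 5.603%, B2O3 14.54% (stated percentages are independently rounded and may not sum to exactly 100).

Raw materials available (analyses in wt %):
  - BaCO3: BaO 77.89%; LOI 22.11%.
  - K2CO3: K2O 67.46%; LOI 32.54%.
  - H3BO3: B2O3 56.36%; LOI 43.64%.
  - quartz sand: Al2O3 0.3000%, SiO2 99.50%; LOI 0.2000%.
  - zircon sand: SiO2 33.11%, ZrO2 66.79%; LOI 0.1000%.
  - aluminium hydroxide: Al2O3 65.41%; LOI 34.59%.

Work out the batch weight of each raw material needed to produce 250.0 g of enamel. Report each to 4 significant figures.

Batch per 250.0 g enamel:
  BaCO3: 9.131 g
  K2CO3: 5.155 g
  H3BO3: 64.50 g
  quartz sand: 170.4 g
  zircon sand: 20.97 g
  aluminium hydroxide: 18.39 g
Total batch = 288.5 g; LOI loss = 38.57 g; yield = 86.63%

Working values are shown (rounded to four significant figures) in the printout. Every computation keeps full precision at every stage — each reported number takes exactly one rounding. Derived quantities (six oxide percentages, net glass mass, LOI, the totals, the yield) are rebuilt at full precision from the batch weights for 250.0 g of glass as set out in either problem or answer.
Per-oxide target masses for 250.0 g enamel:
  Al2O3: 5.016% × 250.0 = 12.54 g
  SiO2: 70.60% × 250.0 = 176.5 g
  K2O: 1.391% × 250.0 = 3.478 g
  BaO: 2.845% × 250.0 = 7.112 g
  ZrO2: 5.603% × 250.0 = 14.01 g
  B2O3: 14.54% × 250.0 = 36.35 g
Checking each oxide sum given the weights on record, on the stated basis (target by target, the sums agree inside rounding margins):
  Al2O3: 170.4·0.003000 + 18.39·0.6541 = 12.54 g (target 12.54 g)
  SiO2: 170.4·0.9950 + 20.97·0.3311 = 176.5 g (target 176.5 g)
  K2O: 5.155·0.6746 = 3.478 g (target 3.478 g)
  BaO: 9.131·0.7789 = 7.112 g (target 7.112 g)
  ZrO2: 20.97·0.6679 = 14.01 g (target 14.01 g)
  B2O3: 64.50·0.5636 = 36.35 g (target 36.35 g)
Glass-mass sanity pass: whole batch net of LOI = 250.0 g (targets for the oxides total 250.0 g; the stated basis being 250.0 g — any gap is answer rounding).
Adding the batch up: Σ batch = 288.5 g; Σ batch·LOI gives LOI loss = 38.57 g; glass ÷ batch gives a yield of 86.63%.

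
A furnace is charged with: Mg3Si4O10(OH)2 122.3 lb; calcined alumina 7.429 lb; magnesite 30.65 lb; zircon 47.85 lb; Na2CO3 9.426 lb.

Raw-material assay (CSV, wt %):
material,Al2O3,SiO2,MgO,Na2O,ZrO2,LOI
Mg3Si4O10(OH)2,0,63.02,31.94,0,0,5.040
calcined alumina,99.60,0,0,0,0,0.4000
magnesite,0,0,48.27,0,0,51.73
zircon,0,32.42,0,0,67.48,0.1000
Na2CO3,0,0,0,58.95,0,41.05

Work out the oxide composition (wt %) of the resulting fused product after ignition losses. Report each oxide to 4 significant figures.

Each numeric step maintains full float precision in every operation — intermediates are printed, rounded to 4 significant digits, alongside each step; exactly one rounding goes into every reported value. Derived quantities are recomputed from the batch weights per 191.7 lb of glass at exact precision (glass mass, LOI, the yield, the five compositions, totals), as they appear in the problem or the answer.
Mass of each oxide from the mix:
  Al2O3: 7.429·0.9960 = 7.399 lb
  SiO2: 122.3·0.6302 + 47.85·0.3242 = 92.59 lb
  MgO: 122.3·0.3194 + 30.65·0.4827 = 53.86 lb
  Na2O: 9.426·0.5895 = 5.557 lb
  ZrO2: 47.85·0.6748 = 32.29 lb
LOI: 122.3·0.05040 + 7.429·0.004000 + 30.65·0.5173 + 47.85·0.001000 + 9.426·0.4105 = 25.97 lb
Glass mass = batch − LOI = 217.7 − 25.97 = 191.7 lb (consistent with Σ oxide mass)
oxide / glass × 100 gives the wt %

Glass mass = 191.7 lb (batch 217.7 − LOI 25.97).
Composition: Al2O3 3.860%, SiO2 48.30%, MgO 28.10%, Na2O 2.899%, ZrO2 16.84%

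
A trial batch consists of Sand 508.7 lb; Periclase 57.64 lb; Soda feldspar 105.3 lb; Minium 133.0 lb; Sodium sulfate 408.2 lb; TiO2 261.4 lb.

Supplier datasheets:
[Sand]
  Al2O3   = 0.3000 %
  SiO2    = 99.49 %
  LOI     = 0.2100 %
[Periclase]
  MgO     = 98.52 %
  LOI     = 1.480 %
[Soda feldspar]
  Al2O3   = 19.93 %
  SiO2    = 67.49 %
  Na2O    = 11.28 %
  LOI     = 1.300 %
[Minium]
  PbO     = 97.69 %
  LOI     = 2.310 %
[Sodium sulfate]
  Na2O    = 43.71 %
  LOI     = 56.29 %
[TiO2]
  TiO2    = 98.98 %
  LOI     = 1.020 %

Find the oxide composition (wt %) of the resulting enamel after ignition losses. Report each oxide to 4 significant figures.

Values along the way are displayed rounded to four significant digits on the page. All arithmetic holds full precision at each step; every reported result is rounded just once; all derived quantities, including totals, net glass mass, six oxide percentages, ignition loss, the yield, are recomputed from the batch weights for 1235 lb of glass at full precision, as set out in question or answer.
Oxide-by-oxide delivered mass:
  Al2O3: 508.7·0.003000 + 105.3·0.1993 = 22.51 lb
  SiO2: 508.7·0.9949 + 105.3·0.6749 = 577.2 lb
  Na2O: 105.3·0.1128 + 408.2·0.4371 = 190.3 lb
  PbO: 133.0·0.9769 = 129.9 lb
  MgO: 57.64·0.9852 = 56.79 lb
  TiO2: 261.4·0.9898 = 258.7 lb
LOI: 508.7·0.002100 + 57.64·0.01480 + 105.3·0.01300 + 133.0·0.02310 + 408.2·0.5629 + 261.4·0.01020 = 238.8 lb
Glass = total batch minus LOI = 1474 − 238.8 = 1235 lb (equal to the oxide-mass sum)
oxide / glass × 100 gives the wt %

Glass mass = 1235 lb (batch 1474 − LOI 238.8).
Composition: Al2O3 1.822%, SiO2 46.72%, Na2O 15.40%, PbO 10.52%, MgO 4.597%, TiO2 20.94%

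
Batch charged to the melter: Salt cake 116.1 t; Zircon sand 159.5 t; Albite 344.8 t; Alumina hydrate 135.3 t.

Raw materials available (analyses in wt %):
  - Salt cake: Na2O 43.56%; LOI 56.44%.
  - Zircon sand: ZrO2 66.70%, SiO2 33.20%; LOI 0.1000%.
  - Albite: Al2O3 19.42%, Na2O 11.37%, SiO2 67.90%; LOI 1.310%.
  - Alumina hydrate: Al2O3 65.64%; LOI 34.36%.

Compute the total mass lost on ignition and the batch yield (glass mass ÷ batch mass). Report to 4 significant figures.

The working math holds exact precision from start to finish. Mid-chain values are shown, with 4-significant-figure rounding, when written out; exactly one rounding lands on each reported number — derived quantities are carried from the weighed amounts for 639.0 t of glass at exact precision (four oxide percentages, yield, LOI, glass mass, the totals), as quoted within the question or the answer.
Per-material ignition loss:
  Salt cake: 116.1 × 0.5644 = 65.53 t
  Zircon sand: 159.5 × 0.001000 = 0.1595 t
  Albite: 344.8 × 0.01310 = 4.517 t
  Alumina hydrate: 135.3 × 0.3436 = 46.49 t
Total LOI = 116.7 t
Glass = batch − LOI = 755.7 − 116.7 = 639.0 t

LOI loss = 116.7 t; glass = 639.0 t; yield = 84.56%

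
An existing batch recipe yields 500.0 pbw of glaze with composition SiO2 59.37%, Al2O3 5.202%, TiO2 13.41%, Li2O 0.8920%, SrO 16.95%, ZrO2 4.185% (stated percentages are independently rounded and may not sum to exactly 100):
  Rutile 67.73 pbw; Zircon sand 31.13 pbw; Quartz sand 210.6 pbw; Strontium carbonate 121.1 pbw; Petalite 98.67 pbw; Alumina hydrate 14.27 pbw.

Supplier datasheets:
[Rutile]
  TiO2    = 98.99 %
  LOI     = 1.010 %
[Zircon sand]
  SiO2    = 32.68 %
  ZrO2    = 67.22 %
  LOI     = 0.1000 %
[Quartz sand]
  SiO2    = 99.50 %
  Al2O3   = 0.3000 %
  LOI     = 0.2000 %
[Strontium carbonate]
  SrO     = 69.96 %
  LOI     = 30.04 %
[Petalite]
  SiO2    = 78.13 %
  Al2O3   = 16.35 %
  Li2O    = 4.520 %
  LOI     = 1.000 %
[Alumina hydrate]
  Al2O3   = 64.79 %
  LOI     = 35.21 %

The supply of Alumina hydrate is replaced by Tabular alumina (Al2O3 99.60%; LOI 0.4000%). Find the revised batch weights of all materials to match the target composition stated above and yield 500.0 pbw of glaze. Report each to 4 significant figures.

Revised batch per 500.0 pbw glaze:
  Rutile: 67.73 pbw
  Zircon sand: 31.13 pbw
  Quartz sand: 210.6 pbw
  Strontium carbonate: 121.1 pbw
  Petalite: 98.67 pbw
  Tabular alumina: 9.282 pbw
Total batch = 538.5 pbw; LOI loss = 38.54 pbw

The working math maintains full precision at every stage — in-progress results are printed rounded to four significant figures within the worked lines — every reported value is rounded a single time — derived quantities, including net glass mass, the totals, the six compositions, ignition loss, the yield, are recomputed starting from the weights for 500.0 pbw of glass at full float precision exactly as printed in the problem or the answer.
Oxide mass targets, per 500.0 pbw glaze:
  SiO2: 59.37% × 500.0 = 296.8 pbw
  Al2O3: 5.202% × 500.0 = 26.01 pbw
  TiO2: 13.41% × 500.0 = 67.05 pbw
  Li2O: 0.8920% × 500.0 = 4.460 pbw
  SrO: 16.95% × 500.0 = 84.75 pbw
  ZrO2: 4.185% × 500.0 = 20.92 pbw
Checking each oxide sum on the weights just shown, for the quoted basis mass (sums match the target masses given rounding of the digits):
  SiO2: 31.13·0.3268 + 210.6·0.9950 + 98.67·0.7813 = 296.8 pbw (target 296.8 pbw)
  Al2O3: 210.6·0.003000 + 98.67·0.1635 + 9.282·0.9960 = 26.01 pbw (target 26.01 pbw)
  TiO2: 67.73·0.9899 = 67.05 pbw (target 67.05 pbw)
  Li2O: 98.67·0.04520 = 4.460 pbw (target 4.460 pbw)
  SrO: 121.1·0.6996 = 84.72 pbw (target 84.75 pbw)
  ZrO2: 31.13·0.6722 = 20.93 pbw (target 20.92 pbw)
Auditing the glass mass value: Σ batch − LOI loss = 500.0 pbw (the Σ of target masses is 500.0 pbw; against the stated basis, 500.0 pbw — differing by rounding only).
Adding the batch up: Σ batch = 538.5 pbw; the LOI term Σ batch·LOI equals 38.54 pbw; as yield: glass ÷ batch → 92.84%.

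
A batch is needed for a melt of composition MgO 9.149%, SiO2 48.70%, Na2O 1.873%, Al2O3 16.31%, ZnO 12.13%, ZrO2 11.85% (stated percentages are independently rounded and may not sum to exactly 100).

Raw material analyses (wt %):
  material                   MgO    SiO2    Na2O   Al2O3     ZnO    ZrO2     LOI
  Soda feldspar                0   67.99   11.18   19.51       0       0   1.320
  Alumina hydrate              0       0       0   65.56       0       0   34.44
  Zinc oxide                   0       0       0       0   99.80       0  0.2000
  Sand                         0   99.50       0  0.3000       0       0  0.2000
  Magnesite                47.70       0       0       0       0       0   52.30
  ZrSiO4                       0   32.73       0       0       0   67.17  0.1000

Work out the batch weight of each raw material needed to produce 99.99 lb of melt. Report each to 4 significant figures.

In-progress results are shown (rounded to four significant figures) on the page. The working math keeps full float precision through the solve; each reported value is rounded once only — the derived quantities, which include the totals, LOI, net glass mass, yield, the six compositions, are carried at full precision, as set out in question or answer, from the batch weights per 99.99 lb of glass.
Oxide-by-oxide targets in 99.99 lb melt:
  MgO: 9.149% × 99.99 = 9.148 lb
  SiO2: 48.70% × 99.99 = 48.70 lb
  Na2O: 1.873% × 99.99 = 1.873 lb
  Al2O3: 16.31% × 99.99 = 16.31 lb
  ZnO: 12.13% × 99.99 = 12.13 lb
  ZrO2: 11.85% × 99.99 = 11.85 lb
Per-oxide balance check on the weights just shown, versus the basis set out (oxide sums agree with the targets net of answer rounding effects):
  MgO: 19.18·0.4770 = 9.149 lb (target 9.148 lb)
  SiO2: 16.75·0.6799 + 31.69·0.9950 + 17.64·0.3273 = 48.69 lb (target 48.70 lb)
  Na2O: 16.75·0.1118 = 1.873 lb (target 1.873 lb)
  Al2O3: 16.75·0.1951 + 19.75·0.6556 + 31.69·0.003000 = 16.31 lb (target 16.31 lb)
  ZnO: 12.15·0.9980 = 12.13 lb (target 12.13 lb)
  ZrO2: 17.64·0.6717 = 11.85 lb (target 11.85 lb)
Consistency of the glass mass: the batch minus its LOI: 100.0 lb (oxide target masses add up to 100.0 lb; the stated basis being 99.99 lb — rounding explains the deltas).
Adding the batch up: Σ batch = 117.2 lb; LOI loss = Σ batch·LOI = 17.16 lb; yield, glass over the total, = 85.35%.

Batch per 99.99 lb melt:
  Soda feldspar: 16.75 lb
  Alumina hydrate: 19.75 lb
  Zinc oxide: 12.15 lb
  Sand: 31.69 lb
  Magnesite: 19.18 lb
  ZrSiO4: 17.64 lb
Total batch = 117.2 lb; LOI loss = 17.16 lb; yield = 85.35%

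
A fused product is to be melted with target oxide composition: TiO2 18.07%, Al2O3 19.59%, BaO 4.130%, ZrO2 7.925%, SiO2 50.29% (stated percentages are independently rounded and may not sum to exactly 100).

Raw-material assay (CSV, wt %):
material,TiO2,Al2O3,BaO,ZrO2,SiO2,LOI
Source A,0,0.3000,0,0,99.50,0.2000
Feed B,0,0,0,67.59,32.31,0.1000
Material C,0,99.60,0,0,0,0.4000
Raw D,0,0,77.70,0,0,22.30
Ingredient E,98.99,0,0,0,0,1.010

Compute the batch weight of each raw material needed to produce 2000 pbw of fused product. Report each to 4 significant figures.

The intermediate values are shown with 4-significant-figure rounding on the page — all internal work holds full float precision throughout. A single rounding yields every reported result — all derived quantities, including the totals, the five compositions, glass mass, ignition loss, yield, are recomputed from the weighed amounts at 2000 pbw of glass in exact precision, exactly as shown in the problem or the answer.
Target masses of each oxide per 2000 pbw fused product:
  TiO2: 18.07% × 2000 = 361.4 pbw
  Al2O3: 19.59% × 2000 = 391.8 pbw
  BaO: 4.130% × 2000 = 82.60 pbw
  ZrO2: 7.925% × 2000 = 158.5 pbw
  SiO2: 50.29% × 2000 = 1006 pbw
Mass-balance tally per oxide given the weights on record, against the basis in use (oxide sums agree with the targets given rounding of the digits):
  TiO2: 365.1·0.9899 = 361.4 pbw (target 361.4 pbw)
  Al2O3: 934.7·0.003000 + 390.6·0.9960 = 391.8 pbw (target 391.8 pbw)
  BaO: 106.3·0.7770 = 82.60 pbw (target 82.60 pbw)
  ZrO2: 234.5·0.6759 = 158.5 pbw (target 158.5 pbw)
  SiO2: 934.7·0.9950 + 234.5·0.3231 = 1006 pbw (target 1006 pbw)
Glass-mass sanity pass: total batch − LOI = 2000 pbw (the targets, summed, come to 2000 pbw; the stated basis being 2000 pbw — deltas are rounding alone).
Total batch = Σ batch = 2031 pbw; LOI removed, Σ of batch·LOI: 31.06 pbw; as yield: glass ÷ batch → 98.47%.

Batch per 2000 pbw fused product:
  Source A: 934.7 pbw
  Feed B: 234.5 pbw
  Material C: 390.6 pbw
  Raw D: 106.3 pbw
  Ingredient E: 365.1 pbw
Total batch = 2031 pbw; LOI loss = 31.06 pbw; yield = 98.47%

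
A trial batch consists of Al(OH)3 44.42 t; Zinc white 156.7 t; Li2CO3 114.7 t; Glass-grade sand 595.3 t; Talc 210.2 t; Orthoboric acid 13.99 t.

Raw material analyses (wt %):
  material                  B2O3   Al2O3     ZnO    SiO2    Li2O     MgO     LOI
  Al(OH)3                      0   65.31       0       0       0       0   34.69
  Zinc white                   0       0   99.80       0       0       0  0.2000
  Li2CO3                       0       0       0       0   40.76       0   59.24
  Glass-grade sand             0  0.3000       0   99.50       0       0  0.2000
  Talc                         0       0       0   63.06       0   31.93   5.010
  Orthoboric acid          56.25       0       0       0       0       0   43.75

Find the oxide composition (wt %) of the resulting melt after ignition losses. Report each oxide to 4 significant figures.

The intermediate values are displayed, rounded to 4 significant figures, alongside each step — the working math carries full float precision through every step. Exactly one rounding is applied to each reported number. All derived quantities, including totals, net glass mass, the six compositions, the yield, ignition loss, are recomputed using the weight values for 1034 t of glass at full precision exactly as shown in the problem or the answer.
Oxide masses out of the charge:
  B2O3: 13.99·0.5625 = 7.869 t
  Al2O3: 44.42·0.6531 + 595.3·0.003000 = 30.80 t
  ZnO: 156.7·0.9980 = 156.4 t
  SiO2: 595.3·0.9950 + 210.2·0.6306 = 724.9 t
  Li2O: 114.7·0.4076 = 46.75 t
  MgO: 210.2·0.3193 = 67.12 t
LOI: 44.42·0.3469 + 156.7·0.002000 + 114.7·0.5924 + 595.3·0.002000 + 210.2·0.05010 + 13.99·0.4375 = 101.5 t
Glass = total batch minus LOI = 1135 − 101.5 = 1034 t (equal to the oxide-mass sum)
oxide / glass × 100 gives the wt %

Glass mass = 1034 t (batch 1135 − LOI 101.5).
Composition: B2O3 0.7612%, Al2O3 2.979%, ZnO 15.13%, SiO2 70.12%, Li2O 4.522%, MgO 6.492%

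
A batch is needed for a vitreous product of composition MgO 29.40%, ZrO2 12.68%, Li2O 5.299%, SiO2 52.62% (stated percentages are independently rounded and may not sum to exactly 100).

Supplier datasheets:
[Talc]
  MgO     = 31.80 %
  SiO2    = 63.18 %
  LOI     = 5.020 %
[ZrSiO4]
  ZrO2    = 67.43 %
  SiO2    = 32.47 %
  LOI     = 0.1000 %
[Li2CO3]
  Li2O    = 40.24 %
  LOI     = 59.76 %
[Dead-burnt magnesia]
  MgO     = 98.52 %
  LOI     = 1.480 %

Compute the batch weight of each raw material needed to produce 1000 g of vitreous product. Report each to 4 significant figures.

Each numeric step maintains full float precision from first step to last. Intermediates appear rounded to four significant digits as written. A single rounding yields each reported figure — the derived quantities, which include the totals, the yield, ignition loss, glass mass, the four compositions, are carried in full precision, as quoted within either problem or answer, from the weighed amounts on 1000 g of glass.
Oxide mass targets, per 1000 g vitreous product:
  MgO: 29.40% × 1000 = 294.0 g
  ZrO2: 12.68% × 1000 = 126.8 g
  Li2O: 5.299% × 1000 = 52.99 g
  SiO2: 52.62% × 1000 = 526.2 g
Per-oxide balance check on the weights just shown, for the quoted basis mass (delivered sums recover each target net of answer rounding effects):
  MgO: 736.2·0.3180 + 60.78·0.9852 = 294.0 g (target 294.0 g)
  ZrO2: 188.0·0.6743 = 126.8 g (target 126.8 g)
  Li2O: 131.7·0.4024 = 53.00 g (target 52.99 g)
  SiO2: 736.2·0.6318 + 188.0·0.3247 = 526.2 g (target 526.2 g)
Glass-mass sanity pass: whole batch net of LOI = 999.9 g (per-oxide target masses sum to 1000 g; the stated basis being 1000 g — any gap is answer rounding).
Summing the batch: Σ batch = 1117 g; loss to ignition Σ batch·LOI = 116.7 g; as yield: glass ÷ batch → 89.55%.

Batch per 1000 g vitreous product:
  Talc: 736.2 g
  ZrSiO4: 188.0 g
  Li2CO3: 131.7 g
  Dead-burnt magnesia: 60.78 g
Total batch = 1117 g; LOI loss = 116.7 g; yield = 89.55%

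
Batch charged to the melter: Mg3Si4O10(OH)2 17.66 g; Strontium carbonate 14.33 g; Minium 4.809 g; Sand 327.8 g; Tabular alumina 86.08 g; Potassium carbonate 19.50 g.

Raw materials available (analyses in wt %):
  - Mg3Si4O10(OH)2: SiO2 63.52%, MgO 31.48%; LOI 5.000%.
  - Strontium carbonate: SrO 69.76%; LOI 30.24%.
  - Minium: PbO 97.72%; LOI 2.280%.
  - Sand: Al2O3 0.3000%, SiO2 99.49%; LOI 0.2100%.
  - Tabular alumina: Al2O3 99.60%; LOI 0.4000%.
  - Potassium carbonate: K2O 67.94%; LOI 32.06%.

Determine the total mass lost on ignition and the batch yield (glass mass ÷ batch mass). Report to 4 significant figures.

LOI loss = 12.61 g; glass = 457.6 g; yield = 97.32%

The working math holds full float precision through the solve; intermediates appear rounded to four significant figures at each printed step; a single rounding yields every reported figure. All derived quantities are recomputed at full precision (LOI, the yield, the six compositions, net glass mass, totals) from the batch weights at 457.6 g of glass as set out in problem or answer.
Ignition loss by material:
  Mg3Si4O10(OH)2: 17.66 × 0.05000 = 0.8830 g
  Strontium carbonate: 14.33 × 0.3024 = 4.333 g
  Minium: 4.809 × 0.02280 = 0.1096 g
  Sand: 327.8 × 0.002100 = 0.6884 g
  Tabular alumina: 86.08 × 0.004000 = 0.3443 g
  Potassium carbonate: 19.50 × 0.3206 = 6.252 g
Total LOI = 12.61 g
Glass = batch − LOI = 470.2 − 12.61 = 457.6 g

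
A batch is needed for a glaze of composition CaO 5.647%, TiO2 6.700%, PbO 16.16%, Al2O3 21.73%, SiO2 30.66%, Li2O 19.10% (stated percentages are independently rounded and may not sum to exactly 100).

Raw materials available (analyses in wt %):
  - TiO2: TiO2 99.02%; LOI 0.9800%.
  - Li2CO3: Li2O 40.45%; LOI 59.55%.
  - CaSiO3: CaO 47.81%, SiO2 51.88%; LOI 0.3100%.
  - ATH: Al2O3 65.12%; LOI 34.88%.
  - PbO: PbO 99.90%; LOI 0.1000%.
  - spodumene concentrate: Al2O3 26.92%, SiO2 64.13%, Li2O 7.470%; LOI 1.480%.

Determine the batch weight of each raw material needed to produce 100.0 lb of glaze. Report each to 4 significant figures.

All arithmetic runs at exact precision at each step; working values appear, with 4-significant-figure rounding, alongside each step — every reported figure is rounded a single time — all derived quantities, including ignition loss, the yield, six oxide percentages, net glass mass, the totals, are computed using the weight values per 100.0 lb of glass in full precision as written in question or answer.
Target masses of each oxide per 100.0 lb glaze:
  CaO: 5.647% × 100.0 = 5.647 lb
  TiO2: 6.700% × 100.0 = 6.700 lb
  PbO: 16.16% × 100.0 = 16.16 lb
  Al2O3: 21.73% × 100.0 = 21.73 lb
  SiO2: 30.66% × 100.0 = 30.66 lb
  Li2O: 19.10% × 100.0 = 19.10 lb
Sums-versus-targets review from the weights as reported, under the basis named above (target by target, the sums agree up to rounding of the answer):
  CaO: 11.81·0.4781 = 5.646 lb (target 5.647 lb)
  TiO2: 6.766·0.9902 = 6.700 lb (target 6.700 lb)
  PbO: 16.18·0.9990 = 16.16 lb (target 16.16 lb)
  Al2O3: 17.56·0.6512 + 38.25·0.2692 = 21.73 lb (target 21.73 lb)
  SiO2: 11.81·0.5188 + 38.25·0.6413 = 30.66 lb (target 30.66 lb)
  Li2O: 40.15·0.4045 + 38.25·0.07470 = 19.10 lb (target 19.10 lb)
Consistency of the glass mass: total charge less LOI = 100.0 lb (per-oxide target masses sum to 100.0 lb; versus the stated basis of 100.0 lb — differing by rounding only).
Adding the batch up: Σ batch = 130.7 lb; loss to ignition Σ batch·LOI = 30.72 lb; yield: glass divided by total = 76.50%.

Batch per 100.0 lb glaze:
  TiO2: 6.766 lb
  Li2CO3: 40.15 lb
  CaSiO3: 11.81 lb
  ATH: 17.56 lb
  PbO: 16.18 lb
  spodumene concentrate: 38.25 lb
Total batch = 130.7 lb; LOI loss = 30.72 lb; yield = 76.50%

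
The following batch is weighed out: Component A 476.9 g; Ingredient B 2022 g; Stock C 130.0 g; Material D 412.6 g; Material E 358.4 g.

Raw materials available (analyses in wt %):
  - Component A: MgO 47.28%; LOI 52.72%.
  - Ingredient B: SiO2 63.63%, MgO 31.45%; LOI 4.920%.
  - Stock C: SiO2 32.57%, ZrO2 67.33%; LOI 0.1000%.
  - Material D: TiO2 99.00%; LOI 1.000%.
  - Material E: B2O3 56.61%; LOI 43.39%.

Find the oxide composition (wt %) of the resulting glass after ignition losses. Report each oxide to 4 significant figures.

Glass mass = 2889 g (batch 3400 − LOI 510.7).
Composition: B2O3 7.022%, SiO2 46.00%, ZrO2 3.029%, MgO 29.81%, TiO2 14.14%

Every computation keeps exact precision in every operation; in-progress results appear (rounded to four significant figures) in the printout. Exactly one rounding lands on every reported number. All derived quantities (totals, five oxide percentages, ignition loss, glass mass, the yield) are recomputed using the weight values on 2889 g of glass in exact precision as quoted within the problem or the answer.
Delivered oxide masses:
  B2O3: 358.4·0.5661 = 202.9 g
  SiO2: 2022·0.6363 + 130.0·0.3257 = 1329 g
  ZrO2: 130.0·0.6733 = 87.53 g
  MgO: 476.9·0.4728 + 2022·0.3145 = 861.4 g
  TiO2: 412.6·0.9900 = 408.5 g
LOI: 476.9·0.5272 + 2022·0.04920 + 130.0·0.001000 + 412.6·0.01000 + 358.4·0.4339 = 510.7 g
Net of LOI, the glass mass = 3400 − 510.7 = 2889 g (the oxide masses sum to this)
each wt % is 100 × oxide ÷ glass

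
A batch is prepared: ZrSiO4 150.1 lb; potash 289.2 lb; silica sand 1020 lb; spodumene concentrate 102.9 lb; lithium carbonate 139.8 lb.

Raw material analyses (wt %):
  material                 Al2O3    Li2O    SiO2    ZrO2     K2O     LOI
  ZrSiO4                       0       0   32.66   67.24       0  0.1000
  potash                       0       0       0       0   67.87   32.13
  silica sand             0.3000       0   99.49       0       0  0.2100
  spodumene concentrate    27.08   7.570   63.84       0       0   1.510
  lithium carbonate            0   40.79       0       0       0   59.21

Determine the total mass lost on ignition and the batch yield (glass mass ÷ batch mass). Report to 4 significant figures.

In-progress results are shown (rounded to 4 significant digits) as written. All internal work carries full precision end to end; each reported figure receives exactly one rounding. The derived quantities, including ignition loss, the yield, totals, glass mass, five oxide percentages, are rebuilt from the batch weights at 1522 lb of glass in exact precision, as set out in question or answer.
LOI of each material in turn:
  ZrSiO4: 150.1 × 0.001000 = 0.1501 lb
  potash: 289.2 × 0.3213 = 92.92 lb
  silica sand: 1020 × 0.002100 = 2.142 lb
  spodumene concentrate: 102.9 × 0.01510 = 1.554 lb
  lithium carbonate: 139.8 × 0.5921 = 82.78 lb
Total LOI = 179.5 lb
Glass = batch − LOI = 1702 − 179.5 = 1522 lb

LOI loss = 179.5 lb; glass = 1522 lb; yield = 89.45%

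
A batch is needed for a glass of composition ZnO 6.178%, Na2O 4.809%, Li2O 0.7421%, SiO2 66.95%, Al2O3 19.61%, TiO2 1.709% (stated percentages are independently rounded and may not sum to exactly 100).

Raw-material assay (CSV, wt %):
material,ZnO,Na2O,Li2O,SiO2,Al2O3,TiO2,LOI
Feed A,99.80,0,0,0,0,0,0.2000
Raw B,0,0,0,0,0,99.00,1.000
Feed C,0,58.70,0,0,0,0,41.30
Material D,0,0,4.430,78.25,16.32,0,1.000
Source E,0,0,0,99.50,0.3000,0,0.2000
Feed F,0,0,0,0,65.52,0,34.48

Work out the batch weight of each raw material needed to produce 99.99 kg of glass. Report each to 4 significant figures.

Batch per 99.99 kg glass:
  Feed A: 6.190 kg
  Raw B: 1.726 kg
  Feed C: 8.192 kg
  Material D: 16.75 kg
  Source E: 54.11 kg
  Feed F: 25.51 kg
Total batch = 112.5 kg; LOI loss = 12.48 kg; yield = 88.90%

All arithmetic holds exact precision all the way through; intermediates are shown rounded to four significant digits across the worked steps; each reported value is rounded exactly once; the derived quantities, which include totals, the six compositions, glass mass, the yield, LOI, are re-derived in full float precision, as given in question or answer, starting from the weights per 99.99 kg of glass.
Oxide mass targets, per 99.99 kg glass:
  ZnO: 6.178% × 99.99 = 6.177 kg
  Na2O: 4.809% × 99.99 = 4.809 kg
  Li2O: 0.7421% × 99.99 = 0.7420 kg
  SiO2: 66.95% × 99.99 = 66.94 kg
  Al2O3: 19.61% × 99.99 = 19.61 kg
  TiO2: 1.709% × 99.99 = 1.709 kg
Mass-balance tally per oxide applying the batch weights above, under the basis named above (sums match the target masses modulo rounding of the values):
  ZnO: 6.190·0.9980 = 6.178 kg (target 6.177 kg)
  Na2O: 8.192·0.5870 = 4.809 kg (target 4.809 kg)
  Li2O: 16.75·0.04430 = 0.7420 kg (target 0.7420 kg)
  SiO2: 16.75·0.7825 + 54.11·0.9950 = 66.95 kg (target 66.94 kg)
  Al2O3: 16.75·0.1632 + 54.11·0.003000 + 25.51·0.6552 = 19.61 kg (target 19.61 kg)
  TiO2: 1.726·0.9900 = 1.709 kg (target 1.709 kg)
Consistency of the glass mass: the batch minus its LOI: 99.99 kg (the targets, summed, come to 99.99 kg; stated basis 99.99 kg — any gap is answer rounding).
Batch grand total — Σ batch = 112.5 kg; LOI removed, Σ of batch·LOI: 12.48 kg; the yield ratio, glass ÷ batch: 88.90%.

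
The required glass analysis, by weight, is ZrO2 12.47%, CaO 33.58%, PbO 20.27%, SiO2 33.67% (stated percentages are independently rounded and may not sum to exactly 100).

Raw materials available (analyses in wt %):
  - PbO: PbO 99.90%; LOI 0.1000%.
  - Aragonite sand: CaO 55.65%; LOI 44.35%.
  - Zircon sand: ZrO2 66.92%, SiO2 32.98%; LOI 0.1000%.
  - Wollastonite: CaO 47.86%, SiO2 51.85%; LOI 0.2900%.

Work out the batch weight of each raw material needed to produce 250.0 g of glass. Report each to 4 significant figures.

Batch per 250.0 g glass:
  PbO: 50.73 g
  Aragonite sand: 36.72 g
  Zircon sand: 46.59 g
  Wollastonite: 132.7 g
Total batch = 266.7 g; LOI loss = 16.77 g; yield = 93.71%

All arithmetic runs at exact precision through the solve; mid-chain values appear, rounded to 4 significant figures, at each printed step — every reported number is rounded once only. Derived quantities are carried starting from the weights per 250.0 g of glass at exact precision (the totals, yield, net glass mass, ignition loss, four oxide percentages) precisely as stated by question or answer.
Target oxide masses per 250.0 g glass:
  ZrO2: 12.47% × 250.0 = 31.18 g
  CaO: 33.58% × 250.0 = 83.95 g
  PbO: 20.27% × 250.0 = 50.68 g
  SiO2: 33.67% × 250.0 = 84.18 g
Per-oxide balance check from the weights as reported, for the quoted basis mass (sum by sum, the targets are met up to rounding of the answer):
  ZrO2: 46.59·0.6692 = 31.18 g (target 31.18 g)
  CaO: 36.72·0.5565 + 132.7·0.4786 = 83.94 g (target 83.95 g)
  PbO: 50.73·0.9990 = 50.68 g (target 50.68 g)
  SiO2: 46.59·0.3298 + 132.7·0.5185 = 84.17 g (target 84.18 g)
Consistency of the glass mass: whole batch net of LOI = 250.0 g (summing oxide targets gives 250.0 g; basis as stated: 250.0 g — rounding explains the deltas).
Batch grand total — Σ batch = 266.7 g; LOI removed, Σ of batch·LOI: 16.77 g; yield: glass divided by total = 93.71%.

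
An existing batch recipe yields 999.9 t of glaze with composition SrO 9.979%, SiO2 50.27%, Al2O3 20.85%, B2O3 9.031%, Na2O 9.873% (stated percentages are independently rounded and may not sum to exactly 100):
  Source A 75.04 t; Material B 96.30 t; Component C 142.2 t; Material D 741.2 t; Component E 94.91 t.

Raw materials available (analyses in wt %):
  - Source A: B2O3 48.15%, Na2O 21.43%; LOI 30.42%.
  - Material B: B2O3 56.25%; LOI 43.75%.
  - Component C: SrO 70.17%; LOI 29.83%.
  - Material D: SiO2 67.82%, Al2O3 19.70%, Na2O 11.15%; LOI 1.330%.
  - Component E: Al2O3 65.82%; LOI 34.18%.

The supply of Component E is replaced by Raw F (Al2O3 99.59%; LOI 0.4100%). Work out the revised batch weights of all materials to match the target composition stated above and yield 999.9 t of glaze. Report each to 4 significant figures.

Revised batch per 999.9 t glaze:
  Source A: 75.04 t
  Material B: 96.30 t
  Component C: 142.2 t
  Material D: 741.2 t
  Raw F: 62.73 t
Total batch = 1117 t; LOI loss = 117.5 t

Each numeric step runs at exact precision at every stage; working values are shown with 4-significant-digit rounding alongside each step. Every reported value takes just one rounding; all derived quantities (the five compositions, LOI, net glass mass, totals, the yield) are computed starting from the weights for 999.9 t of glass in full float precision, precisely as stated by the problem or the answer.
Target masses of each oxide per 999.9 t glaze:
  SrO: 9.979% × 999.9 = 99.78 t
  SiO2: 50.27% × 999.9 = 502.6 t
  Al2O3: 20.85% × 999.9 = 208.5 t
  B2O3: 9.031% × 999.9 = 90.30 t
  Na2O: 9.873% × 999.9 = 98.72 t
A balance pass over the oxides, working from each reported weight, versus the basis set out (summed amounts equal target values exact up to rounding of places):
  SrO: 142.2·0.7017 = 99.78 t (target 99.78 t)
  SiO2: 741.2·0.6782 = 502.7 t (target 502.6 t)
  Al2O3: 741.2·0.1970 + 62.73·0.9959 = 208.5 t (target 208.5 t)
  B2O3: 75.04·0.4815 + 96.30·0.5625 = 90.30 t (target 90.30 t)
  Na2O: 75.04·0.2143 + 741.2·0.1115 = 98.72 t (target 98.72 t)
Glass-mass closure: total batch − LOI = 1000 t (the Σ of target masses is 999.9 t; stated basis 999.9 t — rounding explains the deltas).
Batch total: Σ batch = 1117 t; LOI loss = Σ batch·LOI = 117.5 t; yield = glass ÷ total batch = 89.49%.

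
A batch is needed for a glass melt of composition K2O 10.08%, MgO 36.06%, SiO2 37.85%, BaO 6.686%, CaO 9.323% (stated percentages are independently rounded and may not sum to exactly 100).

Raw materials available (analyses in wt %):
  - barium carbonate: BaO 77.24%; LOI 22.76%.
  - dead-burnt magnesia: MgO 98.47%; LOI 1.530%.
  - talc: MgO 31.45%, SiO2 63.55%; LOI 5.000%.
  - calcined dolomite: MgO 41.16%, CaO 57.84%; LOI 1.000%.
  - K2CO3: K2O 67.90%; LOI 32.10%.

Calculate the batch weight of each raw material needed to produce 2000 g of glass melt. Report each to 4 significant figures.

The working math runs at exact precision at each step; intermediates are printed, with 4-significant-figure rounding, alongside each step — each reported value includes exactly one rounding — all derived quantities (ignition loss, five oxide percentages, the yield, the totals, net glass mass) are carried at full float precision using the weight values at 2000 g of glass, exactly as printed in the question or the answer.
Target masses of each oxide per 2000 g glass melt:
  K2O: 10.08% × 2000 = 201.6 g
  MgO: 36.06% × 2000 = 721.2 g
  SiO2: 37.85% × 2000 = 757.0 g
  BaO: 6.686% × 2000 = 133.7 g
  CaO: 9.323% × 2000 = 186.5 g
Checking each oxide sum using the reported weights, for the quoted basis mass (sum by sum, the targets are met up to rounding of the answer):
  K2O: 296.9·0.6790 = 201.6 g (target 201.6 g)
  MgO: 217.2·0.9847 + 1191·0.3145 + 322.4·0.4116 = 721.1 g (target 721.2 g)
  SiO2: 1191·0.6355 = 756.9 g (target 757.0 g)
  BaO: 173.1·0.7724 = 133.7 g (target 133.7 g)
  CaO: 322.4·0.5784 = 186.5 g (target 186.5 g)
Glass-mass sanity pass: the batch minus its LOI: 2000 g (the targets, summed, come to 2000 g; stated basis 2000 g — deltas are rounding alone).
Total batch = Σ batch = 2201 g; Σ batch·LOI gives LOI loss = 200.8 g; glass ÷ batch gives a yield of 90.88%.

Batch per 2000 g glass melt:
  barium carbonate: 173.1 g
  dead-burnt magnesia: 217.2 g
  talc: 1191 g
  calcined dolomite: 322.4 g
  K2CO3: 296.9 g
Total batch = 2201 g; LOI loss = 200.8 g; yield = 90.88%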